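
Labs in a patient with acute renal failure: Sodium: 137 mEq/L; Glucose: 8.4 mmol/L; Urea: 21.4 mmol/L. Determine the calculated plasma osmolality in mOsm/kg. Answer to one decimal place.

Calculated osmolality = 2·Na + glucose + urea
= 2·137 + 8.4 + 21.4
= 274 + 8.40 + 21.40
= 303.8 mOsm/kg

303.8 mOsm/kg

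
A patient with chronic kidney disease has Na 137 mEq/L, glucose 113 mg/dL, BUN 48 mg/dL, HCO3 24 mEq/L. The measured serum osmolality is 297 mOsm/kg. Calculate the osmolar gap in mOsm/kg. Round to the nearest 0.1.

Calculated osmolality = 2·Na + glucose/18 + BUN/2.8
= 2·137 + 113/18 + 48/2.8
= 274 + 6.28 + 17.14
= 297.42 mOsm/kg ≈ 297.4 mOsm/kg
Osmolar gap = measured − calculated = 297 − 297.4 = -0.4 mOsm/kg

-0.4 mOsm/kg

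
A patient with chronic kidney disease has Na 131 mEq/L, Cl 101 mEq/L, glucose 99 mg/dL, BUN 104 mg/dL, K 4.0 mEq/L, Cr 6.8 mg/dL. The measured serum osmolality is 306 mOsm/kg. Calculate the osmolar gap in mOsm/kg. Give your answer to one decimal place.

1.4 mOsm/kg

Calculated osmolality = 2·Na + glucose/18 + BUN/2.8
= 2·131 + 99/18 + 104/2.8
= 262 + 5.50 + 37.14
= 304.64 mOsm/kg ≈ 304.6 mOsm/kg
Osmolar gap = measured − calculated = 306 − 304.6 = 1.4 mOsm/kg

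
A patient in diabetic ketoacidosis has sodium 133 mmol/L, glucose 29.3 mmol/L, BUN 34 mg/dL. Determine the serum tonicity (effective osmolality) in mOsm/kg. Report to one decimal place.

295.3 mOsm/kg

Effective osmolality excludes urea (freely permeant across cell membranes):
2·Na + glucose
= 2·133 + 29.3
= 266 + 29.3
= 295.3 mOsm/kg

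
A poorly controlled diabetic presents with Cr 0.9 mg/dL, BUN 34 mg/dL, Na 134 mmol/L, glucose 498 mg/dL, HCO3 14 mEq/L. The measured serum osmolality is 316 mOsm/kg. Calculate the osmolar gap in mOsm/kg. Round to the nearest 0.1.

8.2 mOsm/kg

Calculated osmolality = 2·Na + glucose/18 + BUN/2.8
= 2·134 + 498/18 + 34/2.8
= 268 + 27.67 + 12.14
= 307.81 mOsm/kg ≈ 307.8 mOsm/kg
Osmolar gap = measured − calculated = 316 − 307.8 = 8.2 mOsm/kg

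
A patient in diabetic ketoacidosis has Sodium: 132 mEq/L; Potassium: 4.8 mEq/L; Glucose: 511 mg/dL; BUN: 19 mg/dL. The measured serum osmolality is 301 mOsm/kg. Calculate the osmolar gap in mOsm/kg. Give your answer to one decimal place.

1.8 mOsm/kg

Calculated osmolality = 2·Na + glucose/18 + BUN/2.8
= 2·132 + 511/18 + 19/2.8
= 264 + 28.39 + 6.79
= 299.18 mOsm/kg ≈ 299.2 mOsm/kg
Osmolar gap = measured − calculated = 301 − 299.2 = 1.8 mOsm/kg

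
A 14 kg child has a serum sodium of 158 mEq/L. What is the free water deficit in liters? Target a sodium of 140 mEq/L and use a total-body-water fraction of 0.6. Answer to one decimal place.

1.1 L

TBW = 0.6 · 14 = 8.4 L
Free water deficit = TBW · (Na/140 − 1)
= 8.4 · (158/140 − 1)
= 8.4 · 0.1286
= 1.08 L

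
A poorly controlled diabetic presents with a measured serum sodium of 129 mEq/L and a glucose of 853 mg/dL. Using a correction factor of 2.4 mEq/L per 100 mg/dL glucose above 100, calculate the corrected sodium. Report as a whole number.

147 mEq/L

Corrected Na = measured Na + 2.4 · (glucose − 100)/100
= 129 + 2.4 · (853 − 100)/100
= 129 + 18.1
= 147.1 mEq/L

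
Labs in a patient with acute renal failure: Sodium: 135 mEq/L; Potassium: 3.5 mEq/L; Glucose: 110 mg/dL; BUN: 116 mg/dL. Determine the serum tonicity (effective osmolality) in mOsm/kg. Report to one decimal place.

276.1 mOsm/kg

Effective osmolality excludes urea (freely permeant across cell membranes):
2·Na + glucose/18
= 2·135 + 110/18
= 270 + 6.11
= 276.11 mOsm/kg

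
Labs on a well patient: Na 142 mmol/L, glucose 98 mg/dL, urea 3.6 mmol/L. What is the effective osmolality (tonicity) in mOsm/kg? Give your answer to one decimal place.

Effective osmolality excludes urea (freely permeant across cell membranes):
2·Na + glucose/18
= 2·142 + 98/18
= 284 + 5.44
= 289.44 mOsm/kg

289.4 mOsm/kg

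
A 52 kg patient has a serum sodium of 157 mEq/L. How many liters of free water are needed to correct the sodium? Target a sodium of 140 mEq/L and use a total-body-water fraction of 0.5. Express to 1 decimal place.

3.2 L

TBW = 0.5 · 52 = 26 L
Free water deficit = TBW · (Na/140 − 1)
= 26 · (157/140 − 1)
= 26 · 0.1214
= 3.16 L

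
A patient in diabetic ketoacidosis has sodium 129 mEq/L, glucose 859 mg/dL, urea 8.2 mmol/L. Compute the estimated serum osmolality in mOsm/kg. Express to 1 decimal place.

313.9 mOsm/kg

Calculated osmolality = 2·Na + glucose/18 + urea
= 2·129 + 859/18 + 8.2
= 258 + 47.72 + 8.20
= 313.92 mOsm/kg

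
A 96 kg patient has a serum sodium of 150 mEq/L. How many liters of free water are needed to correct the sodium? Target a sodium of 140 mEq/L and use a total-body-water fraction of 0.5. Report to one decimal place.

3.4 L

TBW = 0.5 · 96 = 48 L
Free water deficit = TBW · (Na/140 − 1)
= 48 · (150/140 − 1)
= 48 · 0.0714
= 3.43 L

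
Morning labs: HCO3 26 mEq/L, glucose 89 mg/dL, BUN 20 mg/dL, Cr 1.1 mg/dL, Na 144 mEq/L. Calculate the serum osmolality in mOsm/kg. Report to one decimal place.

Calculated osmolality = 2·Na + glucose/18 + BUN/2.8
= 2·144 + 89/18 + 20/2.8
= 288 + 4.94 + 7.14
= 300.08 mOsm/kg

300.1 mOsm/kg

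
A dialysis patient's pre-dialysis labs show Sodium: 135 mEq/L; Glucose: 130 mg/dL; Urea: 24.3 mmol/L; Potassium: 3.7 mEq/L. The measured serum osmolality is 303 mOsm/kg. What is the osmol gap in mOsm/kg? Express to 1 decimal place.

Calculated osmolality = 2·Na + glucose/18 + urea
= 2·135 + 130/18 + 24.3
= 270 + 7.22 + 24.30
= 301.52 mOsm/kg ≈ 301.5 mOsm/kg
Osmolar gap = measured − calculated = 303 − 301.5 = 1.5 mOsm/kg

1.5 mOsm/kg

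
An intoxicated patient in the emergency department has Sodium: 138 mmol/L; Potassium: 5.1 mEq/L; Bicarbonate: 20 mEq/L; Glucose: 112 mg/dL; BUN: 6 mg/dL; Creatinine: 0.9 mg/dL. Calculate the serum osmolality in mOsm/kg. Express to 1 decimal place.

284.4 mOsm/kg

Calculated osmolality = 2·Na + glucose/18 + BUN/2.8
= 2·138 + 112/18 + 6/2.8
= 276 + 6.22 + 2.14
= 284.36 mOsm/kg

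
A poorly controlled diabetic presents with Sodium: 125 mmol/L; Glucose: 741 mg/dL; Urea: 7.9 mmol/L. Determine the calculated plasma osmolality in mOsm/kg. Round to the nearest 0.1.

Calculated osmolality = 2·Na + glucose/18 + urea
= 2·125 + 741/18 + 7.9
= 250 + 41.17 + 7.90
= 299.07 mOsm/kg

299.1 mOsm/kg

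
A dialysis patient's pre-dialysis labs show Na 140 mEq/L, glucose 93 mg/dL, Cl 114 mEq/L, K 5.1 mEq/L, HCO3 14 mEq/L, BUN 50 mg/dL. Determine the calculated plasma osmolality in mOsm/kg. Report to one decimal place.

303.0 mOsm/kg

Calculated osmolality = 2·Na + glucose/18 + BUN/2.8
= 2·140 + 93/18 + 50/2.8
= 280 + 5.17 + 17.86
= 303.03 mOsm/kg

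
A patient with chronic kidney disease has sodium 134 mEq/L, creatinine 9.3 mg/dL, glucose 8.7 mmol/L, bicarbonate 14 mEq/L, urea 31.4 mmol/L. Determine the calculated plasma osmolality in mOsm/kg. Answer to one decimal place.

Calculated osmolality = 2·Na + glucose + urea
= 2·134 + 8.7 + 31.4
= 268 + 8.70 + 31.40
= 308.1 mOsm/kg

308.1 mOsm/kg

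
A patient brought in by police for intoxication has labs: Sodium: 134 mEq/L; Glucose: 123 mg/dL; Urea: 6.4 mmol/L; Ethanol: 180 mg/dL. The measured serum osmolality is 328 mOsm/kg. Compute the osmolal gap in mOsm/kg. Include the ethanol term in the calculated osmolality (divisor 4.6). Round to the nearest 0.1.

7.6 mOsm/kg

Calculated osmolality = 2·Na + glucose/18 + urea + ethanol/4.6
= 2·134 + 123/18 + 6.4 + 180/4.6
= 268 + 6.83 + 6.40 + 39.13
= 320.36 mOsm/kg ≈ 320.4 mOsm/kg
Osmolar gap = measured − calculated = 328 − 320.4 = 7.6 mOsm/kg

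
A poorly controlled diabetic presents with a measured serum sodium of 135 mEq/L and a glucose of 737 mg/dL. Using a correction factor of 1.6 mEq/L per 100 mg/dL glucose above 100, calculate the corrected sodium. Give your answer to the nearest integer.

Corrected Na = measured Na + 1.6 · (glucose − 100)/100
= 135 + 1.6 · (737 − 100)/100
= 135 + 10.2
= 145.2 mEq/L

145 mEq/L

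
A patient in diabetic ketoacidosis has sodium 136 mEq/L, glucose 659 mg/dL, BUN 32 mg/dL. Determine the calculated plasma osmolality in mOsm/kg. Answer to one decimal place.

320.0 mOsm/kg

Calculated osmolality = 2·Na + glucose/18 + BUN/2.8
= 2·136 + 659/18 + 32/2.8
= 272 + 36.61 + 11.43
= 320.04 mOsm/kg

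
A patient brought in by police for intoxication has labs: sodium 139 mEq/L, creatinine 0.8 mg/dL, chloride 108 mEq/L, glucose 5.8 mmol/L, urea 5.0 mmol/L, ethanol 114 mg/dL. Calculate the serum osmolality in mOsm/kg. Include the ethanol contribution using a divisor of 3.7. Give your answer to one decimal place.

Calculated osmolality = 2·Na + glucose + urea + ethanol/3.7
= 2·139 + 5.8 + 5 + 114/3.7
= 278 + 5.80 + 5 + 30.81
= 319.61 mOsm/kg

319.6 mOsm/kg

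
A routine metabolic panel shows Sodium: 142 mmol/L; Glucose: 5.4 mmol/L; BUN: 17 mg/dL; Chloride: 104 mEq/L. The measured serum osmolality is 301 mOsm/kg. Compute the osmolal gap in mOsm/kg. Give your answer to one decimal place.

5.5 mOsm/kg

Calculated osmolality = 2·Na + glucose + BUN/2.8
= 2·142 + 5.4 + 17/2.8
= 284 + 5.40 + 6.07
= 295.47 mOsm/kg ≈ 295.5 mOsm/kg
Osmolar gap = measured − calculated = 301 − 295.5 = 5.5 mOsm/kg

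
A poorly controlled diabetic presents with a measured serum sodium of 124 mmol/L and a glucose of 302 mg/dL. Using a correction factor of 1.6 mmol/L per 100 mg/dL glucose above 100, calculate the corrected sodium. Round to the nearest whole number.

Corrected Na = measured Na + 1.6 · (glucose − 100)/100
= 124 + 1.6 · (302 − 100)/100
= 124 + 3.2
= 127.2 mmol/L

127 mmol/L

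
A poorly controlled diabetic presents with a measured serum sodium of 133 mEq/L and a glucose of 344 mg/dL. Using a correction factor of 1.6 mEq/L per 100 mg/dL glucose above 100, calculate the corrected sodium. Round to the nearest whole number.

137 mEq/L

Corrected Na = measured Na + 1.6 · (glucose − 100)/100
= 133 + 1.6 · (344 − 100)/100
= 133 + 3.9
= 136.9 mEq/L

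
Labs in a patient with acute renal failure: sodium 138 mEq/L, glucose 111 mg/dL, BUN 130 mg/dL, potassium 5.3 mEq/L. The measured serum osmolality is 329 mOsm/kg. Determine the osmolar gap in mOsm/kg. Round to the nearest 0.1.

0.4 mOsm/kg

Calculated osmolality = 2·Na + glucose/18 + BUN/2.8
= 2·138 + 111/18 + 130/2.8
= 276 + 6.17 + 46.43
= 328.6 mOsm/kg ≈ 328.6 mOsm/kg
Osmolar gap = measured − calculated = 329 − 328.6 = 0.4 mOsm/kg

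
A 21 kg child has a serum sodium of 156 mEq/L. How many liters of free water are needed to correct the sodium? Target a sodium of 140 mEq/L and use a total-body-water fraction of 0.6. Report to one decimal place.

1.4 L

TBW = 0.6 · 21 = 12.6 L
Free water deficit = TBW · (Na/140 − 1)
= 12.6 · (156/140 − 1)
= 12.6 · 0.1143
= 1.44 L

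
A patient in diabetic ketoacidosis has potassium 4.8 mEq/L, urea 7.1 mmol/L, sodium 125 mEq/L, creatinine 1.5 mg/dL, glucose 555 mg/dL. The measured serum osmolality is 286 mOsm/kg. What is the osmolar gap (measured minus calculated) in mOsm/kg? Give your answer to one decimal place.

Calculated osmolality = 2·Na + glucose/18 + urea
= 2·125 + 555/18 + 7.1
= 250 + 30.83 + 7.10
= 287.93 mOsm/kg ≈ 287.9 mOsm/kg
Osmolar gap = measured − calculated = 286 − 287.9 = -1.9 mOsm/kg

-1.9 mOsm/kg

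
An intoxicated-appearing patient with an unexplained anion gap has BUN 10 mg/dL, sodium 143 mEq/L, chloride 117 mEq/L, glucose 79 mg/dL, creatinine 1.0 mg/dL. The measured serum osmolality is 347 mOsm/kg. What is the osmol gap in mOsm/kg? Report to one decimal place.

Calculated osmolality = 2·Na + glucose/18 + BUN/2.8
= 2·143 + 79/18 + 10/2.8
= 286 + 4.39 + 3.57
= 293.96 mOsm/kg ≈ 294.0 mOsm/kg
Osmolar gap = measured − calculated = 347 − 294.0 = 53.0 mOsm/kg

53.0 mOsm/kg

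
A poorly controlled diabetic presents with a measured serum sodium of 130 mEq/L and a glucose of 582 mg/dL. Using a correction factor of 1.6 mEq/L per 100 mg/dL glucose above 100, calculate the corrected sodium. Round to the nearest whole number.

Corrected Na = measured Na + 1.6 · (glucose − 100)/100
= 130 + 1.6 · (582 − 100)/100
= 130 + 7.7
= 137.7 mEq/L

138 mEq/L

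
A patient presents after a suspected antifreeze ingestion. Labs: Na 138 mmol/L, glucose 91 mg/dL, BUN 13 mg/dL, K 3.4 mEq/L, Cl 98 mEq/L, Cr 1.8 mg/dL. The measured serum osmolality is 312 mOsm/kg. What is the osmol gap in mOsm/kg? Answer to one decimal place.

26.3 mOsm/kg

Calculated osmolality = 2·Na + glucose/18 + BUN/2.8
= 2·138 + 91/18 + 13/2.8
= 276 + 5.06 + 4.64
= 285.7 mOsm/kg ≈ 285.7 mOsm/kg
Osmolar gap = measured − calculated = 312 − 285.7 = 26.3 mOsm/kg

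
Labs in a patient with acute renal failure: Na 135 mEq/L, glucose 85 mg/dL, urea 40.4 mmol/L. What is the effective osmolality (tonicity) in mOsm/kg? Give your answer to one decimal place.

274.7 mOsm/kg

Effective osmolality excludes urea (freely permeant across cell membranes):
2·Na + glucose/18
= 2·135 + 85/18
= 270 + 4.72
= 274.72 mOsm/kg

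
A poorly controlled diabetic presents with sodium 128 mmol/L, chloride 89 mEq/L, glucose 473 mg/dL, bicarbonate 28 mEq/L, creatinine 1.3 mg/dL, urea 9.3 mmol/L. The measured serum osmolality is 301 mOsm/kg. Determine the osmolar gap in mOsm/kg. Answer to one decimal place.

Calculated osmolality = 2·Na + glucose/18 + urea
= 2·128 + 473/18 + 9.3
= 256 + 26.28 + 9.30
= 291.58 mOsm/kg ≈ 291.6 mOsm/kg
Osmolar gap = measured − calculated = 301 − 291.6 = 9.4 mOsm/kg

9.4 mOsm/kg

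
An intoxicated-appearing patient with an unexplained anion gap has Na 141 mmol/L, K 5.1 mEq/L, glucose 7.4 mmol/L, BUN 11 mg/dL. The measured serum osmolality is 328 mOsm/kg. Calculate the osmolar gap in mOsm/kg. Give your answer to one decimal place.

34.7 mOsm/kg

Calculated osmolality = 2·Na + glucose + BUN/2.8
= 2·141 + 7.4 + 11/2.8
= 282 + 7.40 + 3.93
= 293.33 mOsm/kg ≈ 293.3 mOsm/kg
Osmolar gap = measured − calculated = 328 − 293.3 = 34.7 mOsm/kg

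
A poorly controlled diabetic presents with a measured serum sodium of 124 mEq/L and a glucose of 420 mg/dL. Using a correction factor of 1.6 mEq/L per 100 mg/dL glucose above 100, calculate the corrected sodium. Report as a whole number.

129 mEq/L

Corrected Na = measured Na + 1.6 · (glucose − 100)/100
= 124 + 1.6 · (420 − 100)/100
= 124 + 5.1
= 129.1 mEq/L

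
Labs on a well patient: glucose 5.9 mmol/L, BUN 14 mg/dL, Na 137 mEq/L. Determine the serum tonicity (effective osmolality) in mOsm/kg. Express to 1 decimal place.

Effective osmolality excludes urea (freely permeant across cell membranes):
2·Na + glucose
= 2·137 + 5.9
= 274 + 5.9
= 279.9 mOsm/kg

279.9 mOsm/kg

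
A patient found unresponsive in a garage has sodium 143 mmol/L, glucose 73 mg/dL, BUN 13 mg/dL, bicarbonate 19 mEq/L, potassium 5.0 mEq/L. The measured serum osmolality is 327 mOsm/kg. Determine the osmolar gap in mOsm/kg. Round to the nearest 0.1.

Calculated osmolality = 2·Na + glucose/18 + BUN/2.8
= 2·143 + 73/18 + 13/2.8
= 286 + 4.06 + 4.64
= 294.7 mOsm/kg ≈ 294.7 mOsm/kg
Osmolar gap = measured − calculated = 327 − 294.7 = 32.3 mOsm/kg

32.3 mOsm/kg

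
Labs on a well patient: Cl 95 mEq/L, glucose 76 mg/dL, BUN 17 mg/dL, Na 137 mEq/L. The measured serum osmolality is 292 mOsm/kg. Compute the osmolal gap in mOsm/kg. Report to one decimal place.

Calculated osmolality = 2·Na + glucose/18 + BUN/2.8
= 2·137 + 76/18 + 17/2.8
= 274 + 4.22 + 6.07
= 284.29 mOsm/kg ≈ 284.3 mOsm/kg
Osmolar gap = measured − calculated = 292 − 284.3 = 7.7 mOsm/kg

7.7 mOsm/kg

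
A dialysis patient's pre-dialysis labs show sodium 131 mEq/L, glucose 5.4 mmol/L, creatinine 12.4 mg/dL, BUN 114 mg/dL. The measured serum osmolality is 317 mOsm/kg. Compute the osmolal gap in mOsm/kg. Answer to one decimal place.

8.9 mOsm/kg

Calculated osmolality = 2·Na + glucose + BUN/2.8
= 2·131 + 5.4 + 114/2.8
= 262 + 5.40 + 40.71
= 308.11 mOsm/kg ≈ 308.1 mOsm/kg
Osmolar gap = measured − calculated = 317 − 308.1 = 8.9 mOsm/kg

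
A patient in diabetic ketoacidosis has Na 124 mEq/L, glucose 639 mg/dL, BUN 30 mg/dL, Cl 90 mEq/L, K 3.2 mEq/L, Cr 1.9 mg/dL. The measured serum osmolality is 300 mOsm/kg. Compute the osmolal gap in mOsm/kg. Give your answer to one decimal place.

Calculated osmolality = 2·Na + glucose/18 + BUN/2.8
= 2·124 + 639/18 + 30/2.8
= 248 + 35.50 + 10.71
= 294.21 mOsm/kg ≈ 294.2 mOsm/kg
Osmolar gap = measured − calculated = 300 − 294.2 = 5.8 mOsm/kg

5.8 mOsm/kg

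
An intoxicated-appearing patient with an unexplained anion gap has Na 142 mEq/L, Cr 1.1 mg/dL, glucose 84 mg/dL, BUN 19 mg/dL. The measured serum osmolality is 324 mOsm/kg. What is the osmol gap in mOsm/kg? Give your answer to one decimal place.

Calculated osmolality = 2·Na + glucose/18 + BUN/2.8
= 2·142 + 84/18 + 19/2.8
= 284 + 4.67 + 6.79
= 295.46 mOsm/kg ≈ 295.5 mOsm/kg
Osmolar gap = measured − calculated = 324 − 295.5 = 28.5 mOsm/kg

28.5 mOsm/kg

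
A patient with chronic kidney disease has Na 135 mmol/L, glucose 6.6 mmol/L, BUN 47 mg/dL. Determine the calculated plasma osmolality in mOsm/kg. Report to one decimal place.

293.4 mOsm/kg

Calculated osmolality = 2·Na + glucose + BUN/2.8
= 2·135 + 6.6 + 47/2.8
= 270 + 6.60 + 16.79
= 293.39 mOsm/kg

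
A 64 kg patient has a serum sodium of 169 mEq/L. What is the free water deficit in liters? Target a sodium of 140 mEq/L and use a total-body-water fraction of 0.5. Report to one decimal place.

TBW = 0.5 · 64 = 32 L
Free water deficit = TBW · (Na/140 − 1)
= 32 · (169/140 − 1)
= 32 · 0.2071
= 6.63 L

6.6 L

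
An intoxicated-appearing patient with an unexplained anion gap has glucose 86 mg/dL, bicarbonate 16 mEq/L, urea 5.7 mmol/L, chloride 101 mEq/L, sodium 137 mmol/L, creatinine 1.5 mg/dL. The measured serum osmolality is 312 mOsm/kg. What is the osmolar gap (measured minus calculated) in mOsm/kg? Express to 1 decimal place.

27.5 mOsm/kg

Calculated osmolality = 2·Na + glucose/18 + urea
= 2·137 + 86/18 + 5.7
= 274 + 4.78 + 5.70
= 284.48 mOsm/kg ≈ 284.5 mOsm/kg
Osmolar gap = measured − calculated = 312 − 284.5 = 27.5 mOsm/kg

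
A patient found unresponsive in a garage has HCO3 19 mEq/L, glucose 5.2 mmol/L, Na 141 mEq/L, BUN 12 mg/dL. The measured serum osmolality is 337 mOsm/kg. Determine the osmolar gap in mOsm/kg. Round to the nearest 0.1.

Calculated osmolality = 2·Na + glucose + BUN/2.8
= 2·141 + 5.2 + 12/2.8
= 282 + 5.20 + 4.29
= 291.49 mOsm/kg ≈ 291.5 mOsm/kg
Osmolar gap = measured − calculated = 337 − 291.5 = 45.5 mOsm/kg

45.5 mOsm/kg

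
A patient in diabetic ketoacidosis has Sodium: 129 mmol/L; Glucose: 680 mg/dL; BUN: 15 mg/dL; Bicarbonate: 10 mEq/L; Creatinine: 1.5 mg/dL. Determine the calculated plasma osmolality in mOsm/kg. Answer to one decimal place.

301.1 mOsm/kg

Calculated osmolality = 2·Na + glucose/18 + BUN/2.8
= 2·129 + 680/18 + 15/2.8
= 258 + 37.78 + 5.36
= 301.14 mOsm/kg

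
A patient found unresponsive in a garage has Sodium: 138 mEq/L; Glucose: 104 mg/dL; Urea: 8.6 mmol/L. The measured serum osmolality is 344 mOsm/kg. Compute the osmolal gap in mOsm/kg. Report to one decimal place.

53.6 mOsm/kg

Calculated osmolality = 2·Na + glucose/18 + urea
= 2·138 + 104/18 + 8.6
= 276 + 5.78 + 8.60
= 290.38 mOsm/kg ≈ 290.4 mOsm/kg
Osmolar gap = measured − calculated = 344 − 290.4 = 53.6 mOsm/kg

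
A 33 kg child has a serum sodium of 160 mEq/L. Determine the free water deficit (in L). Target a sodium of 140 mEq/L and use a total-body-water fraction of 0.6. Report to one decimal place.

2.8 L

TBW = 0.6 · 33 = 19.8 L
Free water deficit = TBW · (Na/140 − 1)
= 19.8 · (160/140 − 1)
= 19.8 · 0.1429
= 2.83 L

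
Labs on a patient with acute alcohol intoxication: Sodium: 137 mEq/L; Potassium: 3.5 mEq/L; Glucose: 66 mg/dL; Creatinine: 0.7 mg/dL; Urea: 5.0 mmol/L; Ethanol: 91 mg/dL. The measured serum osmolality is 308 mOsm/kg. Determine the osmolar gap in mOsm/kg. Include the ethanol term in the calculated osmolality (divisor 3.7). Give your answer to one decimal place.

0.7 mOsm/kg

Calculated osmolality = 2·Na + glucose/18 + urea + ethanol/3.7
= 2·137 + 66/18 + 5 + 91/3.7
= 274 + 3.67 + 5 + 24.59
= 307.26 mOsm/kg ≈ 307.3 mOsm/kg
Osmolar gap = measured − calculated = 308 − 307.3 = 0.7 mOsm/kg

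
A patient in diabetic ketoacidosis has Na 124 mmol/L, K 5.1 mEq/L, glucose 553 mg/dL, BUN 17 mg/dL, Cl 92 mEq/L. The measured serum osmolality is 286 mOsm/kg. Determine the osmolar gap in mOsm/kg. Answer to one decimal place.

Calculated osmolality = 2·Na + glucose/18 + BUN/2.8
= 2·124 + 553/18 + 17/2.8
= 248 + 30.72 + 6.07
= 284.79 mOsm/kg ≈ 284.8 mOsm/kg
Osmolar gap = measured − calculated = 286 − 284.8 = 1.2 mOsm/kg

1.2 mOsm/kg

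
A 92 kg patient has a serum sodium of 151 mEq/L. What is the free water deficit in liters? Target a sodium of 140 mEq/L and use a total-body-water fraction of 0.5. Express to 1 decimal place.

TBW = 0.5 · 92 = 46 L
Free water deficit = TBW · (Na/140 − 1)
= 46 · (151/140 − 1)
= 46 · 0.0786
= 3.62 L

3.6 L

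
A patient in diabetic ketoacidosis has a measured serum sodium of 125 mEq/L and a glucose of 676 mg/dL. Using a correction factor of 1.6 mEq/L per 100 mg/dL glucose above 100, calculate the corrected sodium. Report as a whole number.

Corrected Na = measured Na + 1.6 · (glucose − 100)/100
= 125 + 1.6 · (676 − 100)/100
= 125 + 9.2
= 134.2 mEq/L

134 mEq/L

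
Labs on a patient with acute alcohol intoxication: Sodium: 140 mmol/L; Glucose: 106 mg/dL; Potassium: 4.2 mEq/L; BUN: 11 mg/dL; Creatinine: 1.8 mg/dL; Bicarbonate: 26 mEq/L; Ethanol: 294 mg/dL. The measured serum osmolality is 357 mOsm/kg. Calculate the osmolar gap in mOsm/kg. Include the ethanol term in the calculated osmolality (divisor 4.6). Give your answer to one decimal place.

Calculated osmolality = 2·Na + glucose/18 + BUN/2.8 + ethanol/4.6
= 2·140 + 106/18 + 11/2.8 + 294/4.6
= 280 + 5.89 + 3.93 + 63.91
= 353.73 mOsm/kg ≈ 353.7 mOsm/kg
Osmolar gap = measured − calculated = 357 − 353.7 = 3.3 mOsm/kg

3.3 mOsm/kg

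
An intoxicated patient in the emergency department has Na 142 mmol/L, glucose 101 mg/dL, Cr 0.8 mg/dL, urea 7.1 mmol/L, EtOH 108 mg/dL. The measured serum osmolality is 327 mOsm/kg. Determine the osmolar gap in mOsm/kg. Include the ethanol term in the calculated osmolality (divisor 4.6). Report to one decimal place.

Calculated osmolality = 2·Na + glucose/18 + urea + ethanol/4.6
= 2·142 + 101/18 + 7.1 + 108/4.6
= 284 + 5.61 + 7.10 + 23.48
= 320.19 mOsm/kg ≈ 320.2 mOsm/kg
Osmolar gap = measured − calculated = 327 − 320.2 = 6.8 mOsm/kg

6.8 mOsm/kg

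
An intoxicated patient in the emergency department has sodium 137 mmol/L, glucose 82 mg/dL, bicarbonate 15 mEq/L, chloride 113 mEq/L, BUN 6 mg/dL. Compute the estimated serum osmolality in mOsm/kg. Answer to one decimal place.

Calculated osmolality = 2·Na + glucose/18 + BUN/2.8
= 2·137 + 82/18 + 6/2.8
= 274 + 4.56 + 2.14
= 280.7 mOsm/kg

280.7 mOsm/kg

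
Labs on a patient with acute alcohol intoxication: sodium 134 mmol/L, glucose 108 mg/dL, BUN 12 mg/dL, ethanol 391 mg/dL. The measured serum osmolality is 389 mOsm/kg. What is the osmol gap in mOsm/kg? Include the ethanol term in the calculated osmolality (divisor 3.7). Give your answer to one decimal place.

5.0 mOsm/kg

Calculated osmolality = 2·Na + glucose/18 + BUN/2.8 + ethanol/3.7
= 2·134 + 108/18 + 12/2.8 + 391/3.7
= 268 + 6 + 4.29 + 105.68
= 383.97 mOsm/kg ≈ 384.0 mOsm/kg
Osmolar gap = measured − calculated = 389 − 384.0 = 5.0 mOsm/kg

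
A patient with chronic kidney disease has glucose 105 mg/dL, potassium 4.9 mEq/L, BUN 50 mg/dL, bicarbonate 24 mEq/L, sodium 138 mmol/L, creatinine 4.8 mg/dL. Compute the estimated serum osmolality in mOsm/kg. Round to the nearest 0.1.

299.7 mOsm/kg

Calculated osmolality = 2·Na + glucose/18 + BUN/2.8
= 2·138 + 105/18 + 50/2.8
= 276 + 5.83 + 17.86
= 299.69 mOsm/kg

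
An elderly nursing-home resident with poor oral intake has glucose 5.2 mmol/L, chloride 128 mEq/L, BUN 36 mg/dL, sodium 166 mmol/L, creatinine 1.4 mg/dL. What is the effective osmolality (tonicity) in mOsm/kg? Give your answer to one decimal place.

Effective osmolality excludes urea (freely permeant across cell membranes):
2·Na + glucose
= 2·166 + 5.2
= 332 + 5.2
= 337.2 mOsm/kg

337.2 mOsm/kg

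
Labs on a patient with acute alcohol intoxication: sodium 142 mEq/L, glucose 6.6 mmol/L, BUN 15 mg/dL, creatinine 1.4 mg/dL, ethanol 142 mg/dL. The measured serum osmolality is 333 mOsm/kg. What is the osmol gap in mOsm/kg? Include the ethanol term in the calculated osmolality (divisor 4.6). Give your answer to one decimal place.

6.2 mOsm/kg

Calculated osmolality = 2·Na + glucose + BUN/2.8 + ethanol/4.6
= 2·142 + 6.6 + 15/2.8 + 142/4.6
= 284 + 6.60 + 5.36 + 30.87
= 326.83 mOsm/kg ≈ 326.8 mOsm/kg
Osmolar gap = measured − calculated = 333 − 326.8 = 6.2 mOsm/kg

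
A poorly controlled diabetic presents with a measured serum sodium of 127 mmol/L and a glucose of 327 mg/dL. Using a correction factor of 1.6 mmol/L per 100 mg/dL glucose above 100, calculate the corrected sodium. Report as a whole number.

Corrected Na = measured Na + 1.6 · (glucose − 100)/100
= 127 + 1.6 · (327 − 100)/100
= 127 + 3.6
= 130.6 mmol/L

131 mmol/L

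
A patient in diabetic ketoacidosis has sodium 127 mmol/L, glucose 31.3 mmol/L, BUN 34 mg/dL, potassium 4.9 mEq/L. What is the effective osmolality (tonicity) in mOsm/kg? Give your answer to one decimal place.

285.3 mOsm/kg

Effective osmolality excludes urea (freely permeant across cell membranes):
2·Na + glucose
= 2·127 + 31.3
= 254 + 31.3
= 285.3 mOsm/kg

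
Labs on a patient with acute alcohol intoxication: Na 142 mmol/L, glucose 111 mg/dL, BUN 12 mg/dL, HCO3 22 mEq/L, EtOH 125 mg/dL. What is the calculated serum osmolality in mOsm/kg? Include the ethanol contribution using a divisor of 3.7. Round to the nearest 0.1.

Calculated osmolality = 2·Na + glucose/18 + BUN/2.8 + ethanol/3.7
= 2·142 + 111/18 + 12/2.8 + 125/3.7
= 284 + 6.17 + 4.29 + 33.78
= 328.24 mOsm/kg

328.2 mOsm/kg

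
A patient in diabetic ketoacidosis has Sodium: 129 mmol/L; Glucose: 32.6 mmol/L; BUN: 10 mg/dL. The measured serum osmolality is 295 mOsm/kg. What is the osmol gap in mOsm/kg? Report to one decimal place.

Calculated osmolality = 2·Na + glucose + BUN/2.8
= 2·129 + 32.6 + 10/2.8
= 258 + 32.60 + 3.57
= 294.17 mOsm/kg ≈ 294.2 mOsm/kg
Osmolar gap = measured − calculated = 295 − 294.2 = 0.8 mOsm/kg

0.8 mOsm/kg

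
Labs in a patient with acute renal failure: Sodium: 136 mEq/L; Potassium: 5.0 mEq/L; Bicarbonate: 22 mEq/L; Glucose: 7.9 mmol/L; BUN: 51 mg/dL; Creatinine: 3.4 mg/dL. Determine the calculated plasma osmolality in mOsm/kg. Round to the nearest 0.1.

298.1 mOsm/kg

Calculated osmolality = 2·Na + glucose + BUN/2.8
= 2·136 + 7.9 + 51/2.8
= 272 + 7.90 + 18.21
= 298.11 mOsm/kg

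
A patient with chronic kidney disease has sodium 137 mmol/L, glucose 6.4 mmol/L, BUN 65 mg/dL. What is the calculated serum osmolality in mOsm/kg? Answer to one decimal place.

303.6 mOsm/kg

Calculated osmolality = 2·Na + glucose + BUN/2.8
= 2·137 + 6.4 + 65/2.8
= 274 + 6.40 + 23.21
= 303.61 mOsm/kg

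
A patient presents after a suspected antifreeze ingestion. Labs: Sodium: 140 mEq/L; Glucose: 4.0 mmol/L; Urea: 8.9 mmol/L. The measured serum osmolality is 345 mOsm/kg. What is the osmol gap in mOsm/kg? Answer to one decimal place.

52.1 mOsm/kg

Calculated osmolality = 2·Na + glucose + urea
= 2·140 + 4 + 8.9
= 280 + 4 + 8.90
= 292.9 mOsm/kg ≈ 292.9 mOsm/kg
Osmolar gap = measured − calculated = 345 − 292.9 = 52.1 mOsm/kg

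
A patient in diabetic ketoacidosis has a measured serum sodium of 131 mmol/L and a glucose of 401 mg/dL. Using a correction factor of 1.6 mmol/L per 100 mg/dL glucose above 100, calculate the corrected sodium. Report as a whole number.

Corrected Na = measured Na + 1.6 · (glucose − 100)/100
= 131 + 1.6 · (401 − 100)/100
= 131 + 4.8
= 135.8 mmol/L

136 mmol/L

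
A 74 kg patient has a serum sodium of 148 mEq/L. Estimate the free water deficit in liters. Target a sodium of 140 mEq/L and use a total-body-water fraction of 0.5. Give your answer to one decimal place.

TBW = 0.5 · 74 = 37 L
Free water deficit = TBW · (Na/140 − 1)
= 37 · (148/140 − 1)
= 37 · 0.0571
= 2.11 L

2.1 L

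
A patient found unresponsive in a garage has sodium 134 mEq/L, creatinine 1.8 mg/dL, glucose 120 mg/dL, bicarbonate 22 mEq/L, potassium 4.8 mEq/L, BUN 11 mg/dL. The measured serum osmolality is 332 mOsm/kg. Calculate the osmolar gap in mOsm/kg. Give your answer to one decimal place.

Calculated osmolality = 2·Na + glucose/18 + BUN/2.8
= 2·134 + 120/18 + 11/2.8
= 268 + 6.67 + 3.93
= 278.6 mOsm/kg ≈ 278.6 mOsm/kg
Osmolar gap = measured − calculated = 332 − 278.6 = 53.4 mOsm/kg

53.4 mOsm/kg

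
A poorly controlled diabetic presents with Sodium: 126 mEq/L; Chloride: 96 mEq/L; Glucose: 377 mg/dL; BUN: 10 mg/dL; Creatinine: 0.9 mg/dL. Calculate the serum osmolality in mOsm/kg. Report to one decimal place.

Calculated osmolality = 2·Na + glucose/18 + BUN/2.8
= 2·126 + 377/18 + 10/2.8
= 252 + 20.94 + 3.57
= 276.51 mOsm/kg

276.5 mOsm/kg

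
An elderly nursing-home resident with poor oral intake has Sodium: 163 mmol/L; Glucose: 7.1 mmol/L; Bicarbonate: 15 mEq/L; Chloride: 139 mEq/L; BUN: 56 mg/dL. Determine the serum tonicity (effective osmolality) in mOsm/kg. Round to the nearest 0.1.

Effective osmolality excludes urea (freely permeant across cell membranes):
2·Na + glucose
= 2·163 + 7.1
= 326 + 7.1
= 333.1 mOsm/kg

333.1 mOsm/kg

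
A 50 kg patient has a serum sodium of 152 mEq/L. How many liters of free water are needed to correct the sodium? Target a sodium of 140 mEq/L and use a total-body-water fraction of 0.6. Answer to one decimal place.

2.6 L

TBW = 0.6 · 50 = 30 L
Free water deficit = TBW · (Na/140 − 1)
= 30 · (152/140 − 1)
= 30 · 0.0857
= 2.57 L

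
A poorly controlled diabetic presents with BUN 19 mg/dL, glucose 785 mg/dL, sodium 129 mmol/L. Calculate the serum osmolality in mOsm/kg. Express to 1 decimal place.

Calculated osmolality = 2·Na + glucose/18 + BUN/2.8
= 2·129 + 785/18 + 19/2.8
= 258 + 43.61 + 6.79
= 308.4 mOsm/kg

308.4 mOsm/kg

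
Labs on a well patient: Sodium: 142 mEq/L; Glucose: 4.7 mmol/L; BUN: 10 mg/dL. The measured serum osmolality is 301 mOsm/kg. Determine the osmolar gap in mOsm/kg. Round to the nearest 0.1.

8.7 mOsm/kg

Calculated osmolality = 2·Na + glucose + BUN/2.8
= 2·142 + 4.7 + 10/2.8
= 284 + 4.70 + 3.57
= 292.27 mOsm/kg ≈ 292.3 mOsm/kg
Osmolar gap = measured − calculated = 301 − 292.3 = 8.7 mOsm/kg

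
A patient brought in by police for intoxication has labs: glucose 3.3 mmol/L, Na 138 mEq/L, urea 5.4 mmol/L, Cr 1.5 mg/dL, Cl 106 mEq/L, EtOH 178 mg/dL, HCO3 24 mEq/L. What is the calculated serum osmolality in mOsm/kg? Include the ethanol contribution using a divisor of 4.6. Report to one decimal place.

Calculated osmolality = 2·Na + glucose + urea + ethanol/4.6
= 2·138 + 3.3 + 5.4 + 178/4.6
= 276 + 3.30 + 5.40 + 38.70
= 323.4 mOsm/kg

323.4 mOsm/kg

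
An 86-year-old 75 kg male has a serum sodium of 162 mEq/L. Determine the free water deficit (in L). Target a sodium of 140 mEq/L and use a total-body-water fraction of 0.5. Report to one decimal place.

TBW = 0.5 · 75 = 37.5 L
Free water deficit = TBW · (Na/140 − 1)
= 37.5 · (162/140 − 1)
= 37.5 · 0.1571
= 5.89 L

5.9 L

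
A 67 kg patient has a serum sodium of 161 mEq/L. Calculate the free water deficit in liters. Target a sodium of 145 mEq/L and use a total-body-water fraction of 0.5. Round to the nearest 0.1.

TBW = 0.5 · 67 = 33.5 L
Free water deficit = TBW · (Na/145 − 1)
= 33.5 · (161/145 − 1)
= 33.5 · 0.1103
= 3.7 L

3.7 L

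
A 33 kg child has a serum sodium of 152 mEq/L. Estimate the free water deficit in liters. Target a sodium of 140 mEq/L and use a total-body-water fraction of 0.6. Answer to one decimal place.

TBW = 0.6 · 33 = 19.8 L
Free water deficit = TBW · (Na/140 − 1)
= 19.8 · (152/140 − 1)
= 19.8 · 0.0857
= 1.7 L

1.7 L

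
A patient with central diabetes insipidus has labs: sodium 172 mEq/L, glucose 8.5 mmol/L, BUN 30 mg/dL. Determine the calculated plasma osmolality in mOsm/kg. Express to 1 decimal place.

Calculated osmolality = 2·Na + glucose + BUN/2.8
= 2·172 + 8.5 + 30/2.8
= 344 + 8.50 + 10.71
= 363.21 mOsm/kg

363.2 mOsm/kg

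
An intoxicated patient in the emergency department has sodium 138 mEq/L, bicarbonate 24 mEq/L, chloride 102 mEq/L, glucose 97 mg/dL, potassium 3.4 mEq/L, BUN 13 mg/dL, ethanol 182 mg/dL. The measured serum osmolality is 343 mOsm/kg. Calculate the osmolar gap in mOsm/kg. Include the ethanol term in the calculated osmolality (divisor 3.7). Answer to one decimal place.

Calculated osmolality = 2·Na + glucose/18 + BUN/2.8 + ethanol/3.7
= 2·138 + 97/18 + 13/2.8 + 182/3.7
= 276 + 5.39 + 4.64 + 49.19
= 335.22 mOsm/kg ≈ 335.2 mOsm/kg
Osmolar gap = measured − calculated = 343 − 335.2 = 7.8 mOsm/kg

7.8 mOsm/kg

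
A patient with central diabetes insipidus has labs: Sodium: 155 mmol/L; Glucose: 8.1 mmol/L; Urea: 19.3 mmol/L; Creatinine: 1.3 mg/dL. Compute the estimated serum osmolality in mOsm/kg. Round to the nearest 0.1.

337.4 mOsm/kg

Calculated osmolality = 2·Na + glucose + urea
= 2·155 + 8.1 + 19.3
= 310 + 8.10 + 19.30
= 337.4 mOsm/kg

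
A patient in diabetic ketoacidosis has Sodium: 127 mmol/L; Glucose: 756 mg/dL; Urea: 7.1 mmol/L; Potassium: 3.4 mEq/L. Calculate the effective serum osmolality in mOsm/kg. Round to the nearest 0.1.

296.0 mOsm/kg

Effective osmolality excludes urea (freely permeant across cell membranes):
2·Na + glucose/18
= 2·127 + 756/18
= 254 + 42
= 296 mOsm/kg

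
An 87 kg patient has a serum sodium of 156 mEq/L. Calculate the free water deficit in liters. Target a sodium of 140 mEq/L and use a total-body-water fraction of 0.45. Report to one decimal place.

TBW = 0.45 · 87 = 39.15 L
Free water deficit = TBW · (Na/140 − 1)
= 39.15 · (156/140 − 1)
= 39.15 · 0.1143
= 4.47 L

4.5 L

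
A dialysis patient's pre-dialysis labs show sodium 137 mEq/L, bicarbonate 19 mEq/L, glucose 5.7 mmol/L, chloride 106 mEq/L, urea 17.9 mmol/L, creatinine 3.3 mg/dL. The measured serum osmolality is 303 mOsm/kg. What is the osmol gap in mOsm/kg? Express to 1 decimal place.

5.4 mOsm/kg

Calculated osmolality = 2·Na + glucose + urea
= 2·137 + 5.7 + 17.9
= 274 + 5.70 + 17.90
= 297.6 mOsm/kg ≈ 297.6 mOsm/kg
Osmolar gap = measured − calculated = 303 − 297.6 = 5.4 mOsm/kg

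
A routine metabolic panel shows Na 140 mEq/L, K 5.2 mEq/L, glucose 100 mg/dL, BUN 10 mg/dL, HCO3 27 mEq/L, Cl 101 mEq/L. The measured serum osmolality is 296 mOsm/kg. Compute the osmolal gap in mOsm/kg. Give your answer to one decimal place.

Calculated osmolality = 2·Na + glucose/18 + BUN/2.8
= 2·140 + 100/18 + 10/2.8
= 280 + 5.56 + 3.57
= 289.13 mOsm/kg ≈ 289.1 mOsm/kg
Osmolar gap = measured − calculated = 296 − 289.1 = 6.9 mOsm/kg

6.9 mOsm/kg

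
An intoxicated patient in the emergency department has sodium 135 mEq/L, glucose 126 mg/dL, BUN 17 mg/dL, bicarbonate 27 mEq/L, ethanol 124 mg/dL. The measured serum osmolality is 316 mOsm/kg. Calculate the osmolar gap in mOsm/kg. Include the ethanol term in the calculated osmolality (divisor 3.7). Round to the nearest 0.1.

-0.6 mOsm/kg

Calculated osmolality = 2·Na + glucose/18 + BUN/2.8 + ethanol/3.7
= 2·135 + 126/18 + 17/2.8 + 124/3.7
= 270 + 7 + 6.07 + 33.51
= 316.58 mOsm/kg ≈ 316.6 mOsm/kg
Osmolar gap = measured − calculated = 316 − 316.6 = -0.6 mOsm/kg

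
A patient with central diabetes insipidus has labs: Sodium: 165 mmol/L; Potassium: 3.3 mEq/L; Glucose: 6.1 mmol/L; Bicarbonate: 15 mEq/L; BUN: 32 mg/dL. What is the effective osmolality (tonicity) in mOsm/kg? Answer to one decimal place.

336.1 mOsm/kg

Effective osmolality excludes urea (freely permeant across cell membranes):
2·Na + glucose
= 2·165 + 6.1
= 330 + 6.1
= 336.1 mOsm/kg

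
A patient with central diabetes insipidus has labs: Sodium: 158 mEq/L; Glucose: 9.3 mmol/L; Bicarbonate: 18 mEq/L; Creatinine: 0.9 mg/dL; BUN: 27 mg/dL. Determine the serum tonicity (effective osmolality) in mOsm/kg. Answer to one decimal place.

325.3 mOsm/kg

Effective osmolality excludes urea (freely permeant across cell membranes):
2·Na + glucose
= 2·158 + 9.3
= 316 + 9.3
= 325.3 mOsm/kg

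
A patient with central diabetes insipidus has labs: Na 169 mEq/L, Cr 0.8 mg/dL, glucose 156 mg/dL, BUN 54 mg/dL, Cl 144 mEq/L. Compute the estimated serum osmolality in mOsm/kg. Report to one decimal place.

Calculated osmolality = 2·Na + glucose/18 + BUN/2.8
= 2·169 + 156/18 + 54/2.8
= 338 + 8.67 + 19.29
= 365.96 mOsm/kg

366.0 mOsm/kg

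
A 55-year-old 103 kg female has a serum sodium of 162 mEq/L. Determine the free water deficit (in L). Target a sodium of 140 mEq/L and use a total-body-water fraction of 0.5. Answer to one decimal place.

TBW = 0.5 · 103 = 51.5 L
Free water deficit = TBW · (Na/140 − 1)
= 51.5 · (162/140 − 1)
= 51.5 · 0.1571
= 8.09 L

8.1 L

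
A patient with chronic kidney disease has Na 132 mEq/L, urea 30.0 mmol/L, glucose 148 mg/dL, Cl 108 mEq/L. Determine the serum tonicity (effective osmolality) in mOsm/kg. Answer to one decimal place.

272.2 mOsm/kg

Effective osmolality excludes urea (freely permeant across cell membranes):
2·Na + glucose/18
= 2·132 + 148/18
= 264 + 8.22
= 272.22 mOsm/kg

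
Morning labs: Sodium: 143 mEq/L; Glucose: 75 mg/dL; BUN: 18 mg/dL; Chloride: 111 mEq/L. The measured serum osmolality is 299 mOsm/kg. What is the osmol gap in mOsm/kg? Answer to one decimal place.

2.4 mOsm/kg

Calculated osmolality = 2·Na + glucose/18 + BUN/2.8
= 2·143 + 75/18 + 18/2.8
= 286 + 4.17 + 6.43
= 296.6 mOsm/kg ≈ 296.6 mOsm/kg
Osmolar gap = measured − calculated = 299 − 296.6 = 2.4 mOsm/kg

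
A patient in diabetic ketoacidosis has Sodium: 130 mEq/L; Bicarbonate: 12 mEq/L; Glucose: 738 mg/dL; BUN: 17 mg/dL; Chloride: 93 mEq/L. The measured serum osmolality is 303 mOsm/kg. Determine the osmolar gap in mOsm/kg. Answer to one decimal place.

Calculated osmolality = 2·Na + glucose/18 + BUN/2.8
= 2·130 + 738/18 + 17/2.8
= 260 + 41 + 6.07
= 307.07 mOsm/kg ≈ 307.1 mOsm/kg
Osmolar gap = measured − calculated = 303 − 307.1 = -4.1 mOsm/kg

-4.1 mOsm/kg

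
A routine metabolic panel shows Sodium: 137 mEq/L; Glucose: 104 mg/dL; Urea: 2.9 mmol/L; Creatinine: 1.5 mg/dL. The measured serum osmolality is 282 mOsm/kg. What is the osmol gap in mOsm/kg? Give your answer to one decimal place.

-0.7 mOsm/kg

Calculated osmolality = 2·Na + glucose/18 + urea
= 2·137 + 104/18 + 2.9
= 274 + 5.78 + 2.90
= 282.68 mOsm/kg ≈ 282.7 mOsm/kg
Osmolar gap = measured − calculated = 282 − 282.7 = -0.7 mOsm/kg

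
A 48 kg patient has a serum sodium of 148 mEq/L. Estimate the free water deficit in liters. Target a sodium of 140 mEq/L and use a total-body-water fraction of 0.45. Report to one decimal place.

TBW = 0.45 · 48 = 21.6 L
Free water deficit = TBW · (Na/140 − 1)
= 21.6 · (148/140 − 1)
= 21.6 · 0.0571
= 1.23 L

1.2 L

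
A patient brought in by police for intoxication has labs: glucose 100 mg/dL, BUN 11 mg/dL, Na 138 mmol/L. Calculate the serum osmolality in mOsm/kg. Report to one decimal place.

Calculated osmolality = 2·Na + glucose/18 + BUN/2.8
= 2·138 + 100/18 + 11/2.8
= 276 + 5.56 + 3.93
= 285.49 mOsm/kg

285.5 mOsm/kg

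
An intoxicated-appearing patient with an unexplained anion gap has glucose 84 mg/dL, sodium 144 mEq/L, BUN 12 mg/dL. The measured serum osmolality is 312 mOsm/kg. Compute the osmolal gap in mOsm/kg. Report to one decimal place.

15.0 mOsm/kg

Calculated osmolality = 2·Na + glucose/18 + BUN/2.8
= 2·144 + 84/18 + 12/2.8
= 288 + 4.67 + 4.29
= 296.96 mOsm/kg ≈ 297.0 mOsm/kg
Osmolar gap = measured − calculated = 312 − 297.0 = 15.0 mOsm/kg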